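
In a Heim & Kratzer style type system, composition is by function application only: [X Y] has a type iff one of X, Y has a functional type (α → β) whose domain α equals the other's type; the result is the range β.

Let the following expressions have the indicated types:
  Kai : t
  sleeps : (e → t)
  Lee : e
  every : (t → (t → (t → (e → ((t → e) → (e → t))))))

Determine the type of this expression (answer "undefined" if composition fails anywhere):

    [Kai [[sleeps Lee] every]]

(t → (e → ((t → e) → (e → t))))

[sleeps Lee]: (e → t) applied to e yields t.
[[sleeps Lee] every]: (t → (t → (t → (e → ((t → e) → (e → t)))))) applied to t yields (t → (t → (e → ((t → e) → (e → t))))).
[Kai [[sleeps Lee] every]]: (t → (t → (e → ((t → e) → (e → t))))) applied to t yields (t → (e → ((t → e) → (e → t)))).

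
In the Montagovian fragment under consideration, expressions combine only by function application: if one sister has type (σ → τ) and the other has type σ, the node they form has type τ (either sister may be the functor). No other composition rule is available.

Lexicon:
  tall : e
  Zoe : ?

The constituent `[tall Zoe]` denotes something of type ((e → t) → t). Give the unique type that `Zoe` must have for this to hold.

At [tall Zoe] (required: ((e → t) → t)): tall is e, which is not a function with range ((e → t) → t); hence Zoe is the functor — type (e → ((e → t) → t)).

(e → ((e → t) → t))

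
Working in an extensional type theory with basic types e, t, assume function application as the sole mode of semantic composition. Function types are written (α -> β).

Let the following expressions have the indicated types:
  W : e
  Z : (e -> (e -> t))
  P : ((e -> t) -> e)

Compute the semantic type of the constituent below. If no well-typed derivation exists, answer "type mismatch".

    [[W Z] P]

At [W Z], Z : (e -> (e -> t)) takes W : e, giving (e -> t).
At [[W Z] P], P : ((e -> t) -> e) takes [W Z] : (e -> t), giving e.

e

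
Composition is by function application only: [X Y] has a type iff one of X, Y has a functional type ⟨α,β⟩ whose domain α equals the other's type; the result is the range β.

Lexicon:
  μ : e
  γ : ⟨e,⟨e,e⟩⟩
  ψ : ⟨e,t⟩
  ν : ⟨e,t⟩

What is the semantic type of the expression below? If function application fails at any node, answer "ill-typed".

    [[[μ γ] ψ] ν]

At [μ γ], γ : ⟨e,⟨e,e⟩⟩ takes μ : e, giving ⟨e,e⟩.
[[μ γ] ψ]: ⟨e,e⟩ and ⟨e,t⟩ cannot combine by function application — type clash.

ill-typed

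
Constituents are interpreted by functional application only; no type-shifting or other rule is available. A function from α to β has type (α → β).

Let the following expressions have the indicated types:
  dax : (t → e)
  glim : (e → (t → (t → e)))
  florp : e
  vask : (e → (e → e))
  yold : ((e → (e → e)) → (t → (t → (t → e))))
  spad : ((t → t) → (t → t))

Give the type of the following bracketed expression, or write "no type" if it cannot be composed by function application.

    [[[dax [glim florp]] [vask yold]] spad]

no type

At [glim florp], glim : (e → (t → (t → e))) takes florp : e, giving (t → (t → e)).
At [dax [glim florp]]: neither (t → e) nor (t → (t → e)) can take the other as argument; the node is ill-typed.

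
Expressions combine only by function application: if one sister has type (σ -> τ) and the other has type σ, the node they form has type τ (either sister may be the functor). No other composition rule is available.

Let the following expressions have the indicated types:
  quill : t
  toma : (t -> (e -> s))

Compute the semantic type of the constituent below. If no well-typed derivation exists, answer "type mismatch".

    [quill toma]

(e -> s)

At [quill toma], toma : (t -> (e -> s)) takes quill : t, giving (e -> s).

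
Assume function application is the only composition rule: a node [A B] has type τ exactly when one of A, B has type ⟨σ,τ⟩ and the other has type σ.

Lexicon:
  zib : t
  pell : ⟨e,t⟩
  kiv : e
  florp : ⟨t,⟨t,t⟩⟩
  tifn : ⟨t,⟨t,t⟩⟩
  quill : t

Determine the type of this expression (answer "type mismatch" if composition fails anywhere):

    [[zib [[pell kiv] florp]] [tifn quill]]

t

At [pell kiv], pell : ⟨e,t⟩ takes kiv : e, giving t.
At [[pell kiv] florp], florp : ⟨t,⟨t,t⟩⟩ takes [pell kiv] : t, giving ⟨t,t⟩.
At [zib [[pell kiv] florp]], [[pell kiv] florp] : ⟨t,t⟩ takes zib : t, giving t.
At [tifn quill], tifn : ⟨t,⟨t,t⟩⟩ takes quill : t, giving ⟨t,t⟩.
At [[zib [[pell kiv] florp]] [tifn quill]], [tifn quill] : ⟨t,t⟩ takes [zib [[pell kiv] florp]] : t, giving t.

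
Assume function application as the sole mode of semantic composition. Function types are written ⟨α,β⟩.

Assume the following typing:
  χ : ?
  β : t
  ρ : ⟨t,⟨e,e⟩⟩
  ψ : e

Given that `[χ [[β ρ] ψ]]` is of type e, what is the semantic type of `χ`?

⟨e,e⟩

[χ [[β ρ] ψ]] must have type e. The sister [[β ρ] ψ] has type e; that is not a function onto e, so χ must be the functor, of type ⟨e,e⟩.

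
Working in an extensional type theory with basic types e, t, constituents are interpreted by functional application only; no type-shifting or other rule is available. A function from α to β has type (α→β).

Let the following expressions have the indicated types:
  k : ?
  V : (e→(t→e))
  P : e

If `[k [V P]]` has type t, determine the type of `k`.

((t→e)→t)

[k [V P]] must have type t. The sister [V P] has type (t→e); that is not a function onto t, so k must be the functor, of type ((t→e)→t).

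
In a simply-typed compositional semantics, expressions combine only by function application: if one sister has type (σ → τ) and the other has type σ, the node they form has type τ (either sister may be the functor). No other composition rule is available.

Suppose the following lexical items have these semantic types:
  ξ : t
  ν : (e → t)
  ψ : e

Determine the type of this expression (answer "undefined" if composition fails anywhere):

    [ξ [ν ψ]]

[ν ψ]: (e → t) applied to e yields t.
[ξ [ν ψ]]: t and t cannot combine by function application — type clash.

undefined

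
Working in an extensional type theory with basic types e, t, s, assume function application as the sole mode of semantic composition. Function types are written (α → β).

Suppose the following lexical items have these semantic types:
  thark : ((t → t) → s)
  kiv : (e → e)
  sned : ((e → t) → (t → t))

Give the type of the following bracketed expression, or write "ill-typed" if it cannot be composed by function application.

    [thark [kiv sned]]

[kiv sned]: (e → e) and ((e → t) → (t → t)) cannot combine by function application — type clash.

ill-typed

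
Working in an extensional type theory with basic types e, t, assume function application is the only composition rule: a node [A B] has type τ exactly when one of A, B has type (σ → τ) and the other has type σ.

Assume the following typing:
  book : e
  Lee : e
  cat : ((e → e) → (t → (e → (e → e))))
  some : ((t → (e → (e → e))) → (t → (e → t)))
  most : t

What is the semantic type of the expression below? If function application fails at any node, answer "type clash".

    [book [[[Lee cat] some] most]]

type clash

At [Lee cat]: neither e nor ((e → e) → (t → (e → (e → e)))) can take the other as argument; the node is ill-typed.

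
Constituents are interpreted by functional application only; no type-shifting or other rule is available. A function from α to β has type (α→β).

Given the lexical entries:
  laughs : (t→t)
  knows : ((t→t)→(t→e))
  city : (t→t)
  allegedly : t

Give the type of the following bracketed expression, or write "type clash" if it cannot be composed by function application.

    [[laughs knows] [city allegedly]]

e

[laughs knows]: ((t→t)→(t→e)) applied to (t→t) yields (t→e).
[city allegedly]: (t→t) applied to t yields t.
[[laughs knows] [city allegedly]]: (t→e) applied to t yields e.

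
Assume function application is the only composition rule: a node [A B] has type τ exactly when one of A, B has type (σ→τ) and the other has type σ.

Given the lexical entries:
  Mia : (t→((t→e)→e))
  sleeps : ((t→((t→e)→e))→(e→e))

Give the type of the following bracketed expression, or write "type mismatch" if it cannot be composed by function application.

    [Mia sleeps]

[Mia sleeps] — sleeps of type ((t→((t→e)→e))→(e→e)) combines with Mia of type (t→((t→e)→e)): type (e→e).

(e→e)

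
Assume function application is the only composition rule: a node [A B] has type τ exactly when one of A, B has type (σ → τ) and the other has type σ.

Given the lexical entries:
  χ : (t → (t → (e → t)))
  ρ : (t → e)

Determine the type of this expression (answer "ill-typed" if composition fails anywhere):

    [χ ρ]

At [χ ρ]: neither (t → (t → (e → t))) nor (t → e) can take the other as argument; the node is ill-typed.

ill-typed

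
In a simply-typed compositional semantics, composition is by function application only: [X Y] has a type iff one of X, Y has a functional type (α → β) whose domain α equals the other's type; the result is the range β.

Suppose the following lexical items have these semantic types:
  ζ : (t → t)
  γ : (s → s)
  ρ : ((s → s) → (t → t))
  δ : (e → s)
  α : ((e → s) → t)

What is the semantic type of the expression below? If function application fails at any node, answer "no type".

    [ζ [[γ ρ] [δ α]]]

t

[γ ρ] — ρ of type ((s → s) → (t → t)) combines with γ of type (s → s): type (t → t).
[δ α] — α of type ((e → s) → t) combines with δ of type (e → s): type t.
[[γ ρ] [δ α]] — [γ ρ] of type (t → t) combines with [δ α] of type t: type t.
[ζ [[γ ρ] [δ α]]] — ζ of type (t → t) combines with [[γ ρ] [δ α]] of type t: type t.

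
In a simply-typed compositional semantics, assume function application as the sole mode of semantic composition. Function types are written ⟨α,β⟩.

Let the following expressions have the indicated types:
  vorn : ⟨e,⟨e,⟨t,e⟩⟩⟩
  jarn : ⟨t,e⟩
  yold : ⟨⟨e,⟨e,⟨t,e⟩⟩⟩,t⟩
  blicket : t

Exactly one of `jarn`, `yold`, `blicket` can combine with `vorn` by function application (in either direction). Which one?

yold

jarn : ⟨t,e⟩ — no; vorn wants e, and jarn wants t.
yold — combines: yold : ⟨⟨e,⟨e,⟨t,e⟩⟩⟩,t⟩ takes vorn : ⟨e,⟨e,⟨t,e⟩⟩⟩ as argument, giving t.
blicket : t — no; vorn wants e, and blicket wants nothing (atomic).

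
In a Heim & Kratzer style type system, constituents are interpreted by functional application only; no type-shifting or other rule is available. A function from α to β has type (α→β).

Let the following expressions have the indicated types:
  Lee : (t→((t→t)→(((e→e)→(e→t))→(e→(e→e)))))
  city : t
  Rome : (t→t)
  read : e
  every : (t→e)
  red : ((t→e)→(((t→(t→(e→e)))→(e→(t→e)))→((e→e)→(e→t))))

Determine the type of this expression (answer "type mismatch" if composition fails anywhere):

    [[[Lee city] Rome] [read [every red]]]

[Lee city]: (t→((t→t)→(((e→e)→(e→t))→(e→(e→e))))) applied to t yields ((t→t)→(((e→e)→(e→t))→(e→(e→e)))).
[[Lee city] Rome]: ((t→t)→(((e→e)→(e→t))→(e→(e→e)))) applied to (t→t) yields (((e→e)→(e→t))→(e→(e→e))).
[every red]: ((t→e)→(((t→(t→(e→e)))→(e→(t→e)))→((e→e)→(e→t)))) applied to (t→e) yields (((t→(t→(e→e)))→(e→(t→e)))→((e→e)→(e→t))).
[read [every red]]: e and (((t→(t→(e→e)))→(e→(t→e)))→((e→e)→(e→t))) cannot combine by function application — type clash.

type mismatch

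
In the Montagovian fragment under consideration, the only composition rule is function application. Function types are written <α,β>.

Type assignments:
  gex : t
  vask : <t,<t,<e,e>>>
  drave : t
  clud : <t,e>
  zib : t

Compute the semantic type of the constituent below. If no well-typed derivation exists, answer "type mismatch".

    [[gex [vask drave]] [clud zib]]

e

[vask drave]: vask is <t,<t,<e,e>>>, drave is t; result <t,<e,e>>.
[gex [vask drave]]: [vask drave] is <t,<e,e>>, gex is t; result <e,e>.
[clud zib]: clud is <t,e>, zib is t; result e.
[[gex [vask drave]] [clud zib]]: [gex [vask drave]] is <e,e>, [clud zib] is e; result e.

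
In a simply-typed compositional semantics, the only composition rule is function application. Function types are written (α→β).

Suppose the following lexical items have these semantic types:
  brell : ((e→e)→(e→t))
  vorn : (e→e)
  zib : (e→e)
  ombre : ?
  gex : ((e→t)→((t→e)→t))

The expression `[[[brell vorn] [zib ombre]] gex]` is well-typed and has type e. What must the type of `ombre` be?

((e→e)→((e→t)→(((e→t)→((t→e)→t))→e)))

At [[[brell vorn] [zib ombre]] gex] (required: e): gex is ((e→t)→((t→e)→t)), which is not a function with range e; hence [[brell vorn] [zib ombre]] is the functor — type (((e→t)→((t→e)→t))→e).
At [[brell vorn] [zib ombre]] (required: (((e→t)→((t→e)→t))→e)): [brell vorn] is (e→t), which is not a function with range (((e→t)→((t→e)→t))→e); hence [zib ombre] is the functor — type ((e→t)→(((e→t)→((t→e)→t))→e)).
At [zib ombre] (required: ((e→t)→(((e→t)→((t→e)→t))→e))): zib is (e→e), which is not a function with range ((e→t)→(((e→t)→((t→e)→t))→e)); hence ombre is the functor — type ((e→e)→((e→t)→(((e→t)→((t→e)→t))→e))).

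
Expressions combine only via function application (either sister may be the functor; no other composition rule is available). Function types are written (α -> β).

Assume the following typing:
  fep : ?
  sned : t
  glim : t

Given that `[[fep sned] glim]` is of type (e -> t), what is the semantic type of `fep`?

(t -> (t -> (e -> t)))

For [[fep sned] glim] to have type (e -> t) with glim of type t, [fep sned] must be the function: [fep sned] : (t -> (e -> t)).
For [fep sned] to have type (t -> (e -> t)) with sned of type t, fep must be the function: fep : (t -> (t -> (e -> t))).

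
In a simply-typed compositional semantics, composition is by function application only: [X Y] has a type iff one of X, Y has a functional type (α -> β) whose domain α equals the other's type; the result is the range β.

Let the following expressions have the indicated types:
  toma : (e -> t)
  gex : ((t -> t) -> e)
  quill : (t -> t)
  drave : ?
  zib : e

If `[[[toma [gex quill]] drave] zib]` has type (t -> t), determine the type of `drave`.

(t -> (e -> (t -> t)))

[[[toma [gex quill]] drave] zib] must have type (t -> t). The sister zib has type e; that is not a function onto (t -> t), so [[toma [gex quill]] drave] must be the functor, of type (e -> (t -> t)).
[[toma [gex quill]] drave] must have type (e -> (t -> t)). The sister [toma [gex quill]] has type t; that is not a function onto (e -> (t -> t)), so drave must be the functor, of type (t -> (e -> (t -> t))).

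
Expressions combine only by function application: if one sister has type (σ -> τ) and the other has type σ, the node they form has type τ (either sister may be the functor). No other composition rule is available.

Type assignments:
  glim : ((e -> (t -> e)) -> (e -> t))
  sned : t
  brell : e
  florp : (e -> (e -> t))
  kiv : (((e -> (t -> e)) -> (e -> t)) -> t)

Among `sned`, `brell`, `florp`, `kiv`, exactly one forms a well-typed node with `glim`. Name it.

sned : t — neither side's domain matches the other.
brell : e — neither side's domain matches the other.
florp : (e -> (e -> t)) — neither side's domain matches the other.
kiv — combines: kiv : (((e -> (t -> e)) -> (e -> t)) -> t) takes glim : ((e -> (t -> e)) -> (e -> t)) as argument, giving t.

kiv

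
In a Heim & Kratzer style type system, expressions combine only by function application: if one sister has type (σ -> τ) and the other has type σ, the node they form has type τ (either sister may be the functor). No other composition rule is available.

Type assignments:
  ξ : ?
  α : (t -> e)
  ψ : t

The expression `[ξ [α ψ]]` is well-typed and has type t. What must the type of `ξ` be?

(e -> t)

At [ξ [α ψ]] (required: t): [α ψ] is e, which is not a function with range t; hence ξ is the functor — type (e -> t).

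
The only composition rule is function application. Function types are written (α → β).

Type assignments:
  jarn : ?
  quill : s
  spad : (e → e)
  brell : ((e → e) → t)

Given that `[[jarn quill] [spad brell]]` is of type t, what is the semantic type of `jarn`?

[[jarn quill] [spad brell]] is required to be t. [spad brell] : t cannot yield t as functor, so [jarn quill] : (t → t).
[jarn quill] is required to be (t → t). quill : s cannot yield (t → t) as functor, so jarn : (s → (t → t)).

(s → (t → t))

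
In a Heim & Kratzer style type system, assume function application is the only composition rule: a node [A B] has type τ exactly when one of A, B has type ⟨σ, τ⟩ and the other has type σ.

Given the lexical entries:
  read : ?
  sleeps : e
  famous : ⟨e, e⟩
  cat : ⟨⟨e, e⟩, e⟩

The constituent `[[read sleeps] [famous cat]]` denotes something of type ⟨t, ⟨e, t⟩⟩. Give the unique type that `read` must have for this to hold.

[[read sleeps] [famous cat]] is required to be ⟨t, ⟨e, t⟩⟩. [famous cat] : e cannot yield ⟨t, ⟨e, t⟩⟩ as functor, so [read sleeps] : ⟨e, ⟨t, ⟨e, t⟩⟩⟩.
[read sleeps] is required to be ⟨e, ⟨t, ⟨e, t⟩⟩⟩. sleeps : e cannot yield ⟨e, ⟨t, ⟨e, t⟩⟩⟩ as functor, so read : ⟨e, ⟨e, ⟨t, ⟨e, t⟩⟩⟩⟩.

⟨e, ⟨e, ⟨t, ⟨e, t⟩⟩⟩⟩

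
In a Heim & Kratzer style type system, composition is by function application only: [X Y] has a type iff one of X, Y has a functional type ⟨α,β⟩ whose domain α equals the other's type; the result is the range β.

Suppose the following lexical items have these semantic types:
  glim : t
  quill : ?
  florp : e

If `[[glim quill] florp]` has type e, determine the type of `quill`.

⟨t,⟨e,e⟩⟩

At [[glim quill] florp] (required: e): florp is e, which is not a function with range e; hence [glim quill] is the functor — type ⟨e,e⟩.
At [glim quill] (required: ⟨e,e⟩): glim is t, which is not a function with range ⟨e,e⟩; hence quill is the functor — type ⟨t,⟨e,e⟩⟩.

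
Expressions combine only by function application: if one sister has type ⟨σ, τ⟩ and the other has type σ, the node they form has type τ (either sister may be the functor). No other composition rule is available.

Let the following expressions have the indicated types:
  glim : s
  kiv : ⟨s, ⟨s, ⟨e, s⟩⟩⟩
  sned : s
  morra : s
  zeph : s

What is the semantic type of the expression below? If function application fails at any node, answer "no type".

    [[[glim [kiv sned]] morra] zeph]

[kiv sned]: ⟨s, ⟨s, ⟨e, s⟩⟩⟩ applied to s yields ⟨s, ⟨e, s⟩⟩.
[glim [kiv sned]]: ⟨s, ⟨e, s⟩⟩ applied to s yields ⟨e, s⟩.
[[glim [kiv sned]] morra]: ⟨e, s⟩ with s — neither is a function whose domain matches the other; composition fails here.

no type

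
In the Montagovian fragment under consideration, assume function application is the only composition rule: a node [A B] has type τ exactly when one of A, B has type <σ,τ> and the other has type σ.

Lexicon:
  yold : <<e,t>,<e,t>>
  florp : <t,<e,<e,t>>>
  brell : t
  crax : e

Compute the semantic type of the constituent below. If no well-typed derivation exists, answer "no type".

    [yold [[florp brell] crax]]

[florp brell] — florp of type <t,<e,<e,t>>> combines with brell of type t: type <e,<e,t>>.
[[florp brell] crax] — [florp brell] of type <e,<e,t>> combines with crax of type e: type <e,t>.
[yold [[florp brell] crax]] — yold of type <<e,t>,<e,t>> combines with [[florp brell] crax] of type <e,t>: type <e,t>.

<e,t>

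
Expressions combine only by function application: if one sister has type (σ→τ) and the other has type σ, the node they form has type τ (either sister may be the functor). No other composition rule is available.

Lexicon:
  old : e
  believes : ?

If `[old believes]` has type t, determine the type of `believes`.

At [old believes] (required: t): old is e, which is not a function with range t; hence believes is the functor — type (e→t).

(e→t)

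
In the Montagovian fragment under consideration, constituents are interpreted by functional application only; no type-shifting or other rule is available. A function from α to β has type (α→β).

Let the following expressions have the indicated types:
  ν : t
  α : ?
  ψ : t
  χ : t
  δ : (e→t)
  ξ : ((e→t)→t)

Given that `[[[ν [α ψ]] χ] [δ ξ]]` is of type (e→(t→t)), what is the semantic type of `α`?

(t→(t→(t→(t→(e→(t→t))))))

[[[ν [α ψ]] χ] [δ ξ]] must have type (e→(t→t)). The sister [δ ξ] has type t; that is not a function onto (e→(t→t)), so [[ν [α ψ]] χ] must be the functor, of type (t→(e→(t→t))).
[[ν [α ψ]] χ] must have type (t→(e→(t→t))). The sister χ has type t; that is not a function onto (t→(e→(t→t))), so [ν [α ψ]] must be the functor, of type (t→(t→(e→(t→t)))).
[ν [α ψ]] must have type (t→(t→(e→(t→t)))). The sister ν has type t; that is not a function onto (t→(t→(e→(t→t)))), so [α ψ] must be the functor, of type (t→(t→(t→(e→(t→t))))).
[α ψ] must have type (t→(t→(t→(e→(t→t))))). The sister ψ has type t; that is not a function onto (t→(t→(t→(e→(t→t))))), so α must be the functor, of type (t→(t→(t→(t→(e→(t→t)))))).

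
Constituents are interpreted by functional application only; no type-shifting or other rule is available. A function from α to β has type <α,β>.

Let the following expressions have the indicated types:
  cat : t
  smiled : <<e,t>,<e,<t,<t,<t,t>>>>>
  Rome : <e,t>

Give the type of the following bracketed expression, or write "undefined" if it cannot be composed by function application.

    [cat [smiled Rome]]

undefined

[smiled Rome]: smiled is <<e,t>,<e,<t,<t,<t,t>>>>>, Rome is <e,t>; result <e,<t,<t,<t,t>>>>.
[cat [smiled Rome]]: t with <e,<t,<t,<t,t>>>> — neither is a function whose domain matches the other; composition fails here.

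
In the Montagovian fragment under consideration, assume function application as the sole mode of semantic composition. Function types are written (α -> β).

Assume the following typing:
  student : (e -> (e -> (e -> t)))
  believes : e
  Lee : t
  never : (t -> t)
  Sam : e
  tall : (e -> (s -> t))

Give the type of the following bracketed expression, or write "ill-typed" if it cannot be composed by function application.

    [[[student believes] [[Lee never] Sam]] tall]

[student believes]: functor student : (e -> (e -> (e -> t))), argument believes : e; result (e -> (e -> t)).
[Lee never]: functor never : (t -> t), argument Lee : t; result t.
At [[Lee never] Sam]: neither t nor e can take the other as argument; the node is ill-typed.

ill-typed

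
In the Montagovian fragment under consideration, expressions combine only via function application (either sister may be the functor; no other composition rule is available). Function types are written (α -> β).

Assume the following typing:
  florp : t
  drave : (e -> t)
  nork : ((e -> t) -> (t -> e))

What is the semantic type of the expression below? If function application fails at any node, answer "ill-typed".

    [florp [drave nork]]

[drave nork]: ((e -> t) -> (t -> e)) applied to (e -> t) yields (t -> e).
[florp [drave nork]]: (t -> e) applied to t yields e.

e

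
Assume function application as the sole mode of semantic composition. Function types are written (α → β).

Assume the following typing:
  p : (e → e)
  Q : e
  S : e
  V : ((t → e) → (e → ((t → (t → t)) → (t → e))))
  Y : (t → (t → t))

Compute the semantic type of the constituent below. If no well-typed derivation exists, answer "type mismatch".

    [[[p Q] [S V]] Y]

type mismatch

[p Q]: (e → e) applied to e yields e.
[S V]: e with ((t → e) → (e → ((t → (t → t)) → (t → e)))) — neither is a function whose domain matches the other; composition fails here.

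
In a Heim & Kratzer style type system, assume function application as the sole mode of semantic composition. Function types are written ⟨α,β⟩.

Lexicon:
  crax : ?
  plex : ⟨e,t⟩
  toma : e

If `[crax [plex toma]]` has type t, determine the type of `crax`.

For [crax [plex toma]] to have type t with [plex toma] of type t, crax must be the function: crax : ⟨t,t⟩.

⟨t,t⟩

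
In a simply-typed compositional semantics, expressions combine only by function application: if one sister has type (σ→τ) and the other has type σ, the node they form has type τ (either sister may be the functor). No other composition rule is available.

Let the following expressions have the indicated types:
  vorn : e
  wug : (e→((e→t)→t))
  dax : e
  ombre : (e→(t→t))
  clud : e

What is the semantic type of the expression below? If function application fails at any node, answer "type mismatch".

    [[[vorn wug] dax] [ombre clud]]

[vorn wug]: (e→((e→t)→t)) applied to e yields ((e→t)→t).
[[vorn wug] dax]: ((e→t)→t) with e — neither is a function whose domain matches the other; composition fails here.

type mismatch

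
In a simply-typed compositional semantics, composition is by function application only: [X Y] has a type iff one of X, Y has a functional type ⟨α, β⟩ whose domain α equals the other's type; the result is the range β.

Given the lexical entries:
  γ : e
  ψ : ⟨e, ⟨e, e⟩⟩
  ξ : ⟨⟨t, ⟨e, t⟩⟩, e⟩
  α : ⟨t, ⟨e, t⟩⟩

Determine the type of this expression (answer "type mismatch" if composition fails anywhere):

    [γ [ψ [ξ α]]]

e

[ξ α]: ξ is ⟨⟨t, ⟨e, t⟩⟩, e⟩, α is ⟨t, ⟨e, t⟩⟩; result e.
[ψ [ξ α]]: ψ is ⟨e, ⟨e, e⟩⟩, [ξ α] is e; result ⟨e, e⟩.
[γ [ψ [ξ α]]]: [ψ [ξ α]] is ⟨e, e⟩, γ is e; result e.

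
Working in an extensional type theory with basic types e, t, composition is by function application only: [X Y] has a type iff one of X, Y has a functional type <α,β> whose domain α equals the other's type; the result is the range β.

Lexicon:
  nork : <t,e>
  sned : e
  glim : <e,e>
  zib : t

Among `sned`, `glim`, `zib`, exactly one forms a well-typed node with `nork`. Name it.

sned : e — no; nork wants t, and sned wants nothing (atomic).
glim : <e,e> — no; nork wants t, and glim wants e.
zib — combines: nork : <t,e> takes zib : t as argument, giving e.

zib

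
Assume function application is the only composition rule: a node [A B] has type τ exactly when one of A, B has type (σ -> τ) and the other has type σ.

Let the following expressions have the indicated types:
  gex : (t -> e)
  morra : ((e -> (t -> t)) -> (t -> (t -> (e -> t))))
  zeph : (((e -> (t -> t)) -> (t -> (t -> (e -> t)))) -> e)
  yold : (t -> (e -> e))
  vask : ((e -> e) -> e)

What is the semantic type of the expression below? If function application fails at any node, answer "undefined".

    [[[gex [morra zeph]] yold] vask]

undefined

[morra zeph] — zeph of type (((e -> (t -> t)) -> (t -> (t -> (e -> t)))) -> e) combines with morra of type ((e -> (t -> t)) -> (t -> (t -> (e -> t)))): type e.
At [gex [morra zeph]]: neither (t -> e) nor e can take the other as argument; the node is ill-typed.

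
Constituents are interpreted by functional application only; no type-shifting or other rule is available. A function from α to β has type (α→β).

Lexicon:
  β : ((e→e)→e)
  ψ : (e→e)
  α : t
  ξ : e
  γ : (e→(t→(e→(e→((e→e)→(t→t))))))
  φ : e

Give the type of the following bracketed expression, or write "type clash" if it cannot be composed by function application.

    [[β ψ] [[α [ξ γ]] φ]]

At [β ψ], β : ((e→e)→e) takes ψ : (e→e), giving e.
At [ξ γ], γ : (e→(t→(e→(e→((e→e)→(t→t)))))) takes ξ : e, giving (t→(e→(e→((e→e)→(t→t))))).
At [α [ξ γ]], [ξ γ] : (t→(e→(e→((e→e)→(t→t))))) takes α : t, giving (e→(e→((e→e)→(t→t)))).
At [[α [ξ γ]] φ], [α [ξ γ]] : (e→(e→((e→e)→(t→t)))) takes φ : e, giving (e→((e→e)→(t→t))).
At [[β ψ] [[α [ξ γ]] φ]], [[α [ξ γ]] φ] : (e→((e→e)→(t→t))) takes [β ψ] : e, giving ((e→e)→(t→t)).

((e→e)→(t→t))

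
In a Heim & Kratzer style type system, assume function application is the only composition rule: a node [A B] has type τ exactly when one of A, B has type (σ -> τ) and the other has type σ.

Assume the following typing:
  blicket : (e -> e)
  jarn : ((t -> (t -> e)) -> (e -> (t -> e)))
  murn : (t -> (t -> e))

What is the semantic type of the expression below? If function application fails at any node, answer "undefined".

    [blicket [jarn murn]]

undefined

[jarn murn]: ((t -> (t -> e)) -> (e -> (t -> e))) applied to (t -> (t -> e)) yields (e -> (t -> e)).
[blicket [jarn murn]]: (e -> e) with (e -> (t -> e)) — neither is a function whose domain matches the other; composition fails here.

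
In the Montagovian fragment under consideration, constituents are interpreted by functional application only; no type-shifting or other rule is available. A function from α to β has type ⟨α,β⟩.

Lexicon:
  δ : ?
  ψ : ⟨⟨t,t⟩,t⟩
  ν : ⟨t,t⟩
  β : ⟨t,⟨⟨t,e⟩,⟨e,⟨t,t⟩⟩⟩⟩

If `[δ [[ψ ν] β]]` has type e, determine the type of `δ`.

At [δ [[ψ ν] β]] (required: e): [[ψ ν] β] is ⟨⟨t,e⟩,⟨e,⟨t,t⟩⟩⟩, which is not a function with range e; hence δ is the functor — type ⟨⟨⟨t,e⟩,⟨e,⟨t,t⟩⟩⟩,e⟩.

⟨⟨⟨t,e⟩,⟨e,⟨t,t⟩⟩⟩,e⟩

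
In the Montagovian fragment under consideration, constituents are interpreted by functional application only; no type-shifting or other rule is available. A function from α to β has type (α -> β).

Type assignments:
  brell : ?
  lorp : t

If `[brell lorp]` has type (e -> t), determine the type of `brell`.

(t -> (e -> t))

[brell lorp] is required to be (e -> t). lorp : t cannot yield (e -> t) as functor, so brell : (t -> (e -> t)).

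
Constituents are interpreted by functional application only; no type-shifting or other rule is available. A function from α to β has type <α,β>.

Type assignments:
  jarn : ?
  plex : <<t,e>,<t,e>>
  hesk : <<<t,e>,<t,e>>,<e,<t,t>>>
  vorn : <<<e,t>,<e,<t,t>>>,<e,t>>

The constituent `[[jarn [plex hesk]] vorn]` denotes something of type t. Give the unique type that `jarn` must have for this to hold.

<<e,<t,t>>,<<<<e,t>,<e,<t,t>>>,<e,t>>,t>>

[[jarn [plex hesk]] vorn] must have type t. The sister vorn has type <<<e,t>,<e,<t,t>>>,<e,t>>; that is not a function onto t, so [jarn [plex hesk]] must be the functor, of type <<<<e,t>,<e,<t,t>>>,<e,t>>,t>.
[jarn [plex hesk]] must have type <<<<e,t>,<e,<t,t>>>,<e,t>>,t>. The sister [plex hesk] has type <e,<t,t>>; that is not a function onto <<<<e,t>,<e,<t,t>>>,<e,t>>,t>, so jarn must be the functor, of type <<e,<t,t>>,<<<<e,t>,<e,<t,t>>>,<e,t>>,t>>.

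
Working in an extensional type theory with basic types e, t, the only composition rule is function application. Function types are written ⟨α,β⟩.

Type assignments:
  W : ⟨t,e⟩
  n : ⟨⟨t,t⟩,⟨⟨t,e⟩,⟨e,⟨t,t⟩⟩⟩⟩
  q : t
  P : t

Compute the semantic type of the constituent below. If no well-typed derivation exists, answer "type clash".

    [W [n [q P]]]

type clash

[q P]: t with t — neither is a function whose domain matches the other; composition fails here.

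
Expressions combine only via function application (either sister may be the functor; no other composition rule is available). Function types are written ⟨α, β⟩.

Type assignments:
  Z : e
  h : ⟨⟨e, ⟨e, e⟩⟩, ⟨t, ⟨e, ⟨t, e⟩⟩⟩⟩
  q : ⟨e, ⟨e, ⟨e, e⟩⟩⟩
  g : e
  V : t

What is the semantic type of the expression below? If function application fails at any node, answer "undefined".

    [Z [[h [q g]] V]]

⟨t, e⟩

[q g] — q of type ⟨e, ⟨e, ⟨e, e⟩⟩⟩ combines with g of type e: type ⟨e, ⟨e, e⟩⟩.
[h [q g]] — h of type ⟨⟨e, ⟨e, e⟩⟩, ⟨t, ⟨e, ⟨t, e⟩⟩⟩⟩ combines with [q g] of type ⟨e, ⟨e, e⟩⟩: type ⟨t, ⟨e, ⟨t, e⟩⟩⟩.
[[h [q g]] V] — [h [q g]] of type ⟨t, ⟨e, ⟨t, e⟩⟩⟩ combines with V of type t: type ⟨e, ⟨t, e⟩⟩.
[Z [[h [q g]] V]] — [[h [q g]] V] of type ⟨e, ⟨t, e⟩⟩ combines with Z of type e: type ⟨t, e⟩.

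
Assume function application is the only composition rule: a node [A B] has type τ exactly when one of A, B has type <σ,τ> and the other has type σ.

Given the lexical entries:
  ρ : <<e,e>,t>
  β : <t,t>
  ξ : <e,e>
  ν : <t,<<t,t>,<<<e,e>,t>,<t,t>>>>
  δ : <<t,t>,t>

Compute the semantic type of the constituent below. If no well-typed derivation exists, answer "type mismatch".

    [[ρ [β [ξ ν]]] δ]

At [ξ ν]: neither <e,e> nor <t,<<t,t>,<<<e,e>,t>,<t,t>>>> can take the other as argument; the node is ill-typed.

type mismatch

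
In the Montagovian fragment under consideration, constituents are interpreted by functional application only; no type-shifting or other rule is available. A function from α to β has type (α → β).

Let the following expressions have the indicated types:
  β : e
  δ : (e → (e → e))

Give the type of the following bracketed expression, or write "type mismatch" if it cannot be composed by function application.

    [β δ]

(e → e)

At [β δ], δ : (e → (e → e)) takes β : e, giving (e → e).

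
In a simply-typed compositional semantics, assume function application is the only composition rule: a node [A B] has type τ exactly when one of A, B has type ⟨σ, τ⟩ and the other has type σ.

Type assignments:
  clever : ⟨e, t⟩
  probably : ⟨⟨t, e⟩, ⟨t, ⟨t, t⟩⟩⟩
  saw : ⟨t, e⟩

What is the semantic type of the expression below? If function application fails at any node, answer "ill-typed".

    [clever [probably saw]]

ill-typed

[probably saw] — probably of type ⟨⟨t, e⟩, ⟨t, ⟨t, t⟩⟩⟩ combines with saw of type ⟨t, e⟩: type ⟨t, ⟨t, t⟩⟩.
At [clever [probably saw]]: neither ⟨e, t⟩ nor ⟨t, ⟨t, t⟩⟩ can take the other as argument; the node is ill-typed.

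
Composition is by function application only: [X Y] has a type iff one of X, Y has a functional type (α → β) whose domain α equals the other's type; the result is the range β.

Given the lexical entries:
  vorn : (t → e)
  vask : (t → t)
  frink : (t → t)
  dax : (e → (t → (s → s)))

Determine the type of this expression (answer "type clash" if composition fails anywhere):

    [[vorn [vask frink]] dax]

type clash

At [vask frink]: neither (t → t) nor (t → t) can take the other as argument; the node is ill-typed.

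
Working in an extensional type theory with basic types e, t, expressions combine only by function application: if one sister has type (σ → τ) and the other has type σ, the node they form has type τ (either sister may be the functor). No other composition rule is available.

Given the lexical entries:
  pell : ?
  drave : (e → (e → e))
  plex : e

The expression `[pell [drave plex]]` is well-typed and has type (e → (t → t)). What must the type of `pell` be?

[pell [drave plex]] is required to be (e → (t → t)). [drave plex] : (e → e) cannot yield (e → (t → t)) as functor, so pell : ((e → e) → (e → (t → t))).

((e → e) → (e → (t → t)))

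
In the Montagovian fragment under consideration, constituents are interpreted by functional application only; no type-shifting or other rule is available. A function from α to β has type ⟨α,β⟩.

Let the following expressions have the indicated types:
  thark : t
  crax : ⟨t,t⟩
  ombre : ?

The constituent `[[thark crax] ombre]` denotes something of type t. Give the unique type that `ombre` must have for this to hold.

⟨t,t⟩

[[thark crax] ombre] is required to be t. [thark crax] : t cannot yield t as functor, so ombre : ⟨t,t⟩.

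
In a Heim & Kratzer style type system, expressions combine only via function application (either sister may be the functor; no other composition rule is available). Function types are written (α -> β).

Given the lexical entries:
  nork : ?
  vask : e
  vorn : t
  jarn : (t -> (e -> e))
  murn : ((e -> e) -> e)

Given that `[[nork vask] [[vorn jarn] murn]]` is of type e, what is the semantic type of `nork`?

At [[nork vask] [[vorn jarn] murn]] (required: e): [[vorn jarn] murn] is e, which is not a function with range e; hence [nork vask] is the functor — type (e -> e).
At [nork vask] (required: (e -> e)): vask is e, which is not a function with range (e -> e); hence nork is the functor — type (e -> (e -> e)).

(e -> (e -> e))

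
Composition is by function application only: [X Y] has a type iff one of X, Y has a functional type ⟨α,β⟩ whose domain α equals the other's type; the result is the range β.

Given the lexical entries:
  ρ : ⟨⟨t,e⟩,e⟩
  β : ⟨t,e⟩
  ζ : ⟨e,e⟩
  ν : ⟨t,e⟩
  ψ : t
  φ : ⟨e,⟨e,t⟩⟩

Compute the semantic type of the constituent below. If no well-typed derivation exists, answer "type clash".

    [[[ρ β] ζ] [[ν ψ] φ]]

t

[ρ β] — ρ of type ⟨⟨t,e⟩,e⟩ combines with β of type ⟨t,e⟩: type e.
[[ρ β] ζ] — ζ of type ⟨e,e⟩ combines with [ρ β] of type e: type e.
[ν ψ] — ν of type ⟨t,e⟩ combines with ψ of type t: type e.
[[ν ψ] φ] — φ of type ⟨e,⟨e,t⟩⟩ combines with [ν ψ] of type e: type ⟨e,t⟩.
[[[ρ β] ζ] [[ν ψ] φ]] — [[ν ψ] φ] of type ⟨e,t⟩ combines with [[ρ β] ζ] of type e: type t.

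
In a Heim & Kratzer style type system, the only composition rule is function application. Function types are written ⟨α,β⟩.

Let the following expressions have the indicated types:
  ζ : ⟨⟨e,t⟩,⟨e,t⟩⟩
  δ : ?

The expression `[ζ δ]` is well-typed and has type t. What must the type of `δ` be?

⟨⟨⟨e,t⟩,⟨e,t⟩⟩,t⟩

For [ζ δ] to have type t with ζ of type ⟨⟨e,t⟩,⟨e,t⟩⟩, δ must be the function: δ : ⟨⟨⟨e,t⟩,⟨e,t⟩⟩,t⟩.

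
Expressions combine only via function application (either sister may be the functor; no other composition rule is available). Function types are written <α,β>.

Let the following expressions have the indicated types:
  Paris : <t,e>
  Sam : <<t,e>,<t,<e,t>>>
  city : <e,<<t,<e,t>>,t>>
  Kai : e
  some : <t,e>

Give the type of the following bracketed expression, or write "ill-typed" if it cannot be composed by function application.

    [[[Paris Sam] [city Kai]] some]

e

At [Paris Sam], Sam : <<t,e>,<t,<e,t>>> takes Paris : <t,e>, giving <t,<e,t>>.
At [city Kai], city : <e,<<t,<e,t>>,t>> takes Kai : e, giving <<t,<e,t>>,t>.
At [[Paris Sam] [city Kai]], [city Kai] : <<t,<e,t>>,t> takes [Paris Sam] : <t,<e,t>>, giving t.
At [[[Paris Sam] [city Kai]] some], some : <t,e> takes [[Paris Sam] [city Kai]] : t, giving e.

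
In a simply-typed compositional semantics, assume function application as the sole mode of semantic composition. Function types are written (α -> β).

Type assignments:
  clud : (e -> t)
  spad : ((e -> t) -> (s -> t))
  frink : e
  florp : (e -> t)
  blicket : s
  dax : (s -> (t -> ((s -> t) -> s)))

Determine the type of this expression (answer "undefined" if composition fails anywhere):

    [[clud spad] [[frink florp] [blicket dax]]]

[clud spad]: ((e -> t) -> (s -> t)) applied to (e -> t) yields (s -> t).
[frink florp]: (e -> t) applied to e yields t.
[blicket dax]: (s -> (t -> ((s -> t) -> s))) applied to s yields (t -> ((s -> t) -> s)).
[[frink florp] [blicket dax]]: (t -> ((s -> t) -> s)) applied to t yields ((s -> t) -> s).
[[clud spad] [[frink florp] [blicket dax]]]: ((s -> t) -> s) applied to (s -> t) yields s.

s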